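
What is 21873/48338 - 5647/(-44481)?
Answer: 1245897599/2150122578 ≈ 0.57945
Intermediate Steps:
21873/48338 - 5647/(-44481) = 21873*(1/48338) - 5647*(-1/44481) = 21873/48338 + 5647/44481 = 1245897599/2150122578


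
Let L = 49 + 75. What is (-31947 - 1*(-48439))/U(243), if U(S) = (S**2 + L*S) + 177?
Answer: 8246/44679 ≈ 0.18456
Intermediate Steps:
L = 124
U(S) = 177 + S**2 + 124*S (U(S) = (S**2 + 124*S) + 177 = 177 + S**2 + 124*S)
(-31947 - 1*(-48439))/U(243) = (-31947 - 1*(-48439))/(177 + 243**2 + 124*243) = (-31947 + 48439)/(177 + 59049 + 30132) = 16492/89358 = 16492*(1/89358) = 8246/44679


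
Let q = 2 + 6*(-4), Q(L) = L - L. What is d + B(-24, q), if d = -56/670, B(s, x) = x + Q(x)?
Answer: -7398/335 ≈ -22.084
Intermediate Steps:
Q(L) = 0
q = -22 (q = 2 - 24 = -22)
B(s, x) = x (B(s, x) = x + 0 = x)
d = -28/335 (d = -56*1/670 = -28/335 ≈ -0.083582)
d + B(-24, q) = -28/335 - 22 = -7398/335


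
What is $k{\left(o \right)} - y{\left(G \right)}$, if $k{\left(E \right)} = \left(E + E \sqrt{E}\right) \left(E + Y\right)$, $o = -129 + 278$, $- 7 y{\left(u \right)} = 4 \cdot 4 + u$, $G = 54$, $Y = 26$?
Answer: $26085 + 26075 \sqrt{149} \approx 3.4437 \cdot 10^{5}$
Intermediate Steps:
$y{\left(u \right)} = - \frac{16}{7} - \frac{u}{7}$ ($y{\left(u \right)} = - \frac{4 \cdot 4 + u}{7} = - \frac{16 + u}{7} = - \frac{16}{7} - \frac{u}{7}$)
$o = 149$
$k{\left(E \right)} = \left(26 + E\right) \left(E + E^{\frac{3}{2}}\right)$ ($k{\left(E \right)} = \left(E + E \sqrt{E}\right) \left(E + 26\right) = \left(E + E^{\frac{3}{2}}\right) \left(26 + E\right) = \left(26 + E\right) \left(E + E^{\frac{3}{2}}\right)$)
$k{\left(o \right)} - y{\left(G \right)} = \left(149^{2} + 149^{\frac{5}{2}} + 26 \cdot 149 + 26 \cdot 149^{\frac{3}{2}}\right) - \left(- \frac{16}{7} - \frac{54}{7}\right) = \left(22201 + 22201 \sqrt{149} + 3874 + 26 \cdot 149 \sqrt{149}\right) - \left(- \frac{16}{7} - \frac{54}{7}\right) = \left(22201 + 22201 \sqrt{149} + 3874 + 3874 \sqrt{149}\right) - -10 = \left(26075 + 26075 \sqrt{149}\right) + 10 = 26085 + 26075 \sqrt{149}$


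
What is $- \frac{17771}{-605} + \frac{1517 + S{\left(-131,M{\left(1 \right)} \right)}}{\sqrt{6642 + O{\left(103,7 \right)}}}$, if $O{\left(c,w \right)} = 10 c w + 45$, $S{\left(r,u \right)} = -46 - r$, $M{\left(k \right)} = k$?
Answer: $\frac{17771}{605} + \frac{1602 \sqrt{13897}}{13897} \approx 42.963$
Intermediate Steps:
$O{\left(c,w \right)} = 45 + 10 c w$ ($O{\left(c,w \right)} = 10 c w + 45 = 45 + 10 c w$)
$- \frac{17771}{-605} + \frac{1517 + S{\left(-131,M{\left(1 \right)} \right)}}{\sqrt{6642 + O{\left(103,7 \right)}}} = - \frac{17771}{-605} + \frac{1517 - -85}{\sqrt{6642 + \left(45 + 10 \cdot 103 \cdot 7\right)}} = \left(-17771\right) \left(- \frac{1}{605}\right) + \frac{1517 + \left(-46 + 131\right)}{\sqrt{6642 + \left(45 + 7210\right)}} = \frac{17771}{605} + \frac{1517 + 85}{\sqrt{6642 + 7255}} = \frac{17771}{605} + \frac{1602}{\sqrt{13897}} = \frac{17771}{605} + 1602 \frac{\sqrt{13897}}{13897} = \frac{17771}{605} + \frac{1602 \sqrt{13897}}{13897}$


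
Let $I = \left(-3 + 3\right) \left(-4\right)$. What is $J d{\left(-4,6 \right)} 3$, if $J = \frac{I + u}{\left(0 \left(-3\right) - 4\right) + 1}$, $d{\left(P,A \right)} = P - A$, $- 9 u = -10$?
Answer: $\frac{100}{9} \approx 11.111$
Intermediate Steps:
$u = \frac{10}{9}$ ($u = \left(- \frac{1}{9}\right) \left(-10\right) = \frac{10}{9} \approx 1.1111$)
$I = 0$ ($I = 0 \left(-4\right) = 0$)
$J = - \frac{10}{27}$ ($J = \frac{0 + \frac{10}{9}}{\left(0 \left(-3\right) - 4\right) + 1} = \frac{10}{9 \left(\left(0 - 4\right) + 1\right)} = \frac{10}{9 \left(-4 + 1\right)} = \frac{10}{9 \left(-3\right)} = \frac{10}{9} \left(- \frac{1}{3}\right) = - \frac{10}{27} \approx -0.37037$)
$J d{\left(-4,6 \right)} 3 = - \frac{10 \left(-4 - 6\right)}{27} \cdot 3 = \left(- \frac{10}{27}\right) \left(-10\right) 3 = \frac{100}{27} \cdot 3 = \frac{100}{9}$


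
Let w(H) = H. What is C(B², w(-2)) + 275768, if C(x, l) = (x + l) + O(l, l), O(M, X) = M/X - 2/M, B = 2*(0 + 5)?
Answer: 275868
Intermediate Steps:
B = 10 (B = 2*5 = 10)
O(M, X) = -2/M + M/X
C(x, l) = 1 + l + x - 2/l (C(x, l) = (x + l) + (-2/l + l/l) = (l + x) + (-2/l + 1) = (l + x) + (1 - 2/l) = 1 + l + x - 2/l)
C(B², w(-2)) + 275768 = (1 - 2 + 10² - 2/(-2)) + 275768 = (1 - 2 + 100 - 2*(-½)) + 275768 = (1 - 2 + 100 + 1) + 275768 = 100 + 275768 = 275868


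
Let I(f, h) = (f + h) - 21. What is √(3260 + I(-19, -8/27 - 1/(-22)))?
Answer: √126227046/198 ≈ 56.743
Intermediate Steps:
I(f, h) = -21 + f + h
√(3260 + I(-19, -8/27 - 1/(-22))) = √(3260 + (-21 - 19 + (-8/27 - 1/(-22)))) = √(3260 + (-21 - 19 + (-8*1/27 - 1*(-1/22)))) = √(3260 + (-21 - 19 + (-8/27 + 1/22))) = √(3260 + (-21 - 19 - 149/594)) = √(3260 - 23909/594) = √(1912531/594) = √126227046/198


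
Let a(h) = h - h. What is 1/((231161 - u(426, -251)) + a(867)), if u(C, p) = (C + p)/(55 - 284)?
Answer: 229/52936044 ≈ 4.3260e-6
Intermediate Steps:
u(C, p) = -C/229 - p/229 (u(C, p) = (C + p)/(-229) = (C + p)*(-1/229) = -C/229 - p/229)
a(h) = 0
1/((231161 - u(426, -251)) + a(867)) = 1/((231161 - (-1/229*426 - 1/229*(-251))) + 0) = 1/((231161 - (-426/229 + 251/229)) + 0) = 1/((231161 - 1*(-175/229)) + 0) = 1/((231161 + 175/229) + 0) = 1/(52936044/229 + 0) = 1/(52936044/229) = 229/52936044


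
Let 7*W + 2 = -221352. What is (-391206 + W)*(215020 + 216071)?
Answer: -182277345348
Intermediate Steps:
W = -31622 (W = -2/7 + (⅐)*(-221352) = -2/7 - 221352/7 = -31622)
(-391206 + W)*(215020 + 216071) = (-391206 - 31622)*(215020 + 216071) = -422828*431091 = -182277345348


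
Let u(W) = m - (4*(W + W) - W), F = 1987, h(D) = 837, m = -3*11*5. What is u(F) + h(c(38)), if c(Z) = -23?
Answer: -13237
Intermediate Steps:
m = -165 (m = -33*5 = -165)
u(W) = -165 - 7*W (u(W) = -165 - (4*(W + W) - W) = -165 - (4*(2*W) - W) = -165 - (8*W - W) = -165 - 7*W)
u(F) + h(c(38)) = (-165 - 7*1987) + 837 = (-165 - 13909) + 837 = -14074 + 837 = -13237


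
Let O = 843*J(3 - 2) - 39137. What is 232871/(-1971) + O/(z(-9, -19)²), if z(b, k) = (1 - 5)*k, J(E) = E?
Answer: -710270185/5692248 ≈ -124.78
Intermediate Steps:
z(b, k) = -4*k
O = -38294 (O = 843*(3 - 2) - 39137 = 843*1 - 39137 = 843 - 39137 = -38294)
232871/(-1971) + O/(z(-9, -19)²) = 232871/(-1971) - 38294/((-4*(-19))²) = 232871*(-1/1971) - 38294/(76²) = -232871/1971 - 38294/5776 = -232871/1971 - 38294*1/5776 = -232871/1971 - 19147/2888 = -710270185/5692248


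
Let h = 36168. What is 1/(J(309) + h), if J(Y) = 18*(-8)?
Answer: 1/36024 ≈ 2.7759e-5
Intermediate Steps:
J(Y) = -144
1/(J(309) + h) = 1/(-144 + 36168) = 1/36024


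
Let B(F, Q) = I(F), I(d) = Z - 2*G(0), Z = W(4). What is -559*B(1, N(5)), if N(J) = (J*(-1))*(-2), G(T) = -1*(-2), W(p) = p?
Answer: 0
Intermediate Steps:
G(T) = 2
N(J) = 2*J (N(J) = -J*(-2) = 2*J)
Z = 4
I(d) = 0 (I(d) = 4 - 2*2 = 4 - 4 = 0)
B(F, Q) = 0
-559*B(1, N(5)) = -559*0 = 0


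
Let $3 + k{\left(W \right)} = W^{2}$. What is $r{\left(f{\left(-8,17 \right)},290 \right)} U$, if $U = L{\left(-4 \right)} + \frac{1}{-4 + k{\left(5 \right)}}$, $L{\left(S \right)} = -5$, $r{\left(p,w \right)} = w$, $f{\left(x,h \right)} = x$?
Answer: $- \frac{12905}{9} \approx -1433.9$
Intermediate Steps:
$k{\left(W \right)} = -3 + W^{2}$
$U = - \frac{89}{18}$ ($U = -5 + \frac{1}{-4 - \left(3 - 5^{2}\right)} = -5 + \frac{1}{-4 + \left(-3 + 25\right)} = -5 + \frac{1}{-4 + 22} = -5 + \frac{1}{18} = - \frac{89}{18} \approx -4.9444$)
$r{\left(f{\left(-8,17 \right)},290 \right)} U = 290 \left(- \frac{89}{18}\right) = - \frac{12905}{9}$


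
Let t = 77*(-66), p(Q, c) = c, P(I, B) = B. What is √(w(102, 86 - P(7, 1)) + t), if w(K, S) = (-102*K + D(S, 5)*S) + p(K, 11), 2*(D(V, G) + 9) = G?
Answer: I*√64110/2 ≈ 126.6*I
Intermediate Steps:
D(V, G) = -9 + G/2
w(K, S) = 11 - 102*K - 13*S/2 (w(K, S) = (-102*K + (-9 + (½)*5)*S) + 11 = (-102*K + (-9 + 5/2)*S) + 11 = (-102*K - 13*S/2) + 11 = 11 - 102*K - 13*S/2)
t = -5082
√(w(102, 86 - P(7, 1)) + t) = √((11 - 102*102 - 13*(86 - 1*1)/2) - 5082) = √((11 - 10404 - 13*(86 - 1)/2) - 5082) = √((11 - 10404 - 13/2*85) - 5082) = √((11 - 10404 - 1105/2) - 5082) = √(-21891/2 - 5082) = √(-32055/2) = I*√64110/2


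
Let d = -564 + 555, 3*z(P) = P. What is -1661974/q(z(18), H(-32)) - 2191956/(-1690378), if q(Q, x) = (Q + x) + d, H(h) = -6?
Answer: 1404692006888/7606701 ≈ 1.8467e+5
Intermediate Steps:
z(P) = P/3
d = -9
q(Q, x) = -9 + Q + x (q(Q, x) = (Q + x) - 9 = -9 + Q + x)
-1661974/q(z(18), H(-32)) - 2191956/(-1690378) = -1661974/(-9 + (⅓)*18 - 6) - 2191956/(-1690378) = -1661974/(-9 + 6 - 6) - 2191956*(-1/1690378) = -1661974/(-9) + 1095978/845189 = -1661974*(-⅑) + 1095978/845189 = 1661974/9 + 1095978/845189 = 1404692006888/7606701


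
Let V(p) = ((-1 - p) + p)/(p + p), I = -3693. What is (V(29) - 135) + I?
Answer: -222025/58 ≈ -3828.0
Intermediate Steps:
V(p) = -1/(2*p)
(V(29) - 135) + I = (-½/29 - 135) - 3693 = (-½*1/29 - 135) - 3693 = (-1/58 - 135) - 3693 = -7831/58 - 3693 = -222025/58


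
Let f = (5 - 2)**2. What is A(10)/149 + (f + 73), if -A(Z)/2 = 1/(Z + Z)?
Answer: 122179/1490 ≈ 81.999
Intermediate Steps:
A(Z) = -1/Z (A(Z) = -2/(Z + Z) = -2*1/(2*Z) = -1/Z)
f = 9 (f = 3**2 = 9)
A(10)/149 + (f + 73) = (-1/10)/149 + (9 + 73) = (-1*1/10)/149 + 82 = (1/149)*(-1/10) + 82 = -1/1490 + 82 = 122179/1490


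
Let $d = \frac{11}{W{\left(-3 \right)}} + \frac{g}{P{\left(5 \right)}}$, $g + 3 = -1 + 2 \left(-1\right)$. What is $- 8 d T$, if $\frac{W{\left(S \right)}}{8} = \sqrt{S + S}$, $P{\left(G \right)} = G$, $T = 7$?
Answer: $\frac{336}{5} + \frac{77 i \sqrt{6}}{6} \approx 67.2 + 31.435 i$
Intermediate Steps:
$g = -6$ ($g = -3 + \left(-1 + 2 \left(-1\right)\right) = -3 - 3 = -6$)
$W{\left(S \right)} = 8 \sqrt{2} \sqrt{S}$ ($W{\left(S \right)} = 8 \sqrt{S + S} = 8 \sqrt{2 S} = 8 \sqrt{2} \sqrt{S}$)
$d = - \frac{6}{5} - \frac{11 i \sqrt{6}}{48}$ ($d = \frac{11}{8 \sqrt{2} \sqrt{-3}} - \frac{6}{5} = \frac{11}{8 \sqrt{2} i \sqrt{3}} - \frac{6}{5} = \frac{11}{8 i \sqrt{6}} - \frac{6}{5} = 11 \left(- \frac{i \sqrt{6}}{48}\right) - \frac{6}{5} = - \frac{11 i \sqrt{6}}{48} - \frac{6}{5} = - \frac{6}{5} - \frac{11 i \sqrt{6}}{48} \approx -1.2 - 0.56134 i$)
$- 8 d T = - 8 \left(- \frac{6}{5} - \frac{11 i \sqrt{6}}{48}\right) 7 = \left(\frac{48}{5} + \frac{11 i \sqrt{6}}{6}\right) 7 = \frac{336}{5} + \frac{77 i \sqrt{6}}{6}$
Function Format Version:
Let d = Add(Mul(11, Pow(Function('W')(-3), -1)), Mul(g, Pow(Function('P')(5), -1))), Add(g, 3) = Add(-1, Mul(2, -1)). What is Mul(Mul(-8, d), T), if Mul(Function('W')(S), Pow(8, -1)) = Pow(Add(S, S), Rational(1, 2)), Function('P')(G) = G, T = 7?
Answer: Add(Rational(336, 5), Mul(Rational(77, 6), I, Pow(6, Rational(1, 2)))) ≈ Add(67.200, Mul(31.435, I))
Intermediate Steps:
g = -6 (g = Add(-3, Add(-1, Mul(2, -1))) = Add(-3, Add(-1, -2)) = Add(-3, -3) = -6)
Function('W')(S) = Mul(8, Pow(2, Rational(1, 2)), Pow(S, Rational(1, 2))) (Function('W')(S) = Mul(8, Pow(Add(S, S), Rational(1, 2))) = Mul(8, Pow(Mul(2, S), Rational(1, 2))) = Mul(8, Mul(Pow(2, Rational(1, 2)), Pow(S, Rational(1, 2)))) = Mul(8, Pow(2, Rational(1, 2)), Pow(S, Rational(1, 2))))
d = Add(Rational(-6, 5), Mul(Rational(-11, 48), I, Pow(6, Rational(1, 2)))) (d = Add(Mul(11, Pow(Mul(8, Pow(2, Rational(1, 2)), Pow(-3, Rational(1, 2))), -1)), Mul(-6, Pow(5, -1))) = Add(Mul(11, Pow(Mul(8, Pow(2, Rational(1, 2)), Mul(I, Pow(3, Rational(1, 2)))), -1)), Mul(-6, Rational(1, 5))) = Add(Mul(11, Pow(Mul(8, I, Pow(6, Rational(1, 2))), -1)), Rational(-6, 5)) = Add(Mul(11, Mul(Rational(-1, 48), I, Pow(6, Rational(1, 2)))), Rational(-6, 5)) = Add(Mul(Rational(-11, 48), I, Pow(6, Rational(1, 2))), Rational(-6, 5)) = Add(Rational(-6, 5), Mul(Rational(-11, 48), I, Pow(6, Rational(1, 2)))) ≈ Add(-1.2000, Mul(-0.56134, I)))
Mul(Mul(-8, d), T) = Mul(Mul(-8, Add(Rational(-6, 5), Mul(Rational(-11, 48), I, Pow(6, Rational(1, 2))))), 7) = Mul(Add(Rational(48, 5), Mul(Rational(11, 6), I, Pow(6, Rational(1, 2)))), 7) = Add(Rational(336, 5), Mul(Rational(77, 6), I, Pow(6, Rational(1, 2))))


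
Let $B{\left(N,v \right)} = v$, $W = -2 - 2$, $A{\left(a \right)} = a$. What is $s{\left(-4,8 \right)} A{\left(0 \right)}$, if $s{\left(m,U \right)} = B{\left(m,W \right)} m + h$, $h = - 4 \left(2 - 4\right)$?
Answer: $0$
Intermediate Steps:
$W = -4$
$h = 8$ ($h = \left(-4\right) \left(-2\right) = 8$)
$s{\left(m,U \right)} = 8 - 4 m$ ($s{\left(m,U \right)} = - 4 m + 8 = 8 - 4 m$)
$s{\left(-4,8 \right)} A{\left(0 \right)} = \left(8 - -16\right) 0 = \left(8 + 16\right) 0 = 24 \cdot 0 = 0$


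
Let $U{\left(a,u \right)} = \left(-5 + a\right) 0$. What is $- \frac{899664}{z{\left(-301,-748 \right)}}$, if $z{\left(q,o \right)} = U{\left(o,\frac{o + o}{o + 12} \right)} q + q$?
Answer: $\frac{899664}{301} \approx 2988.9$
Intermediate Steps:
$U{\left(a,u \right)} = 0$
$z{\left(q,o \right)} = q$ ($z{\left(q,o \right)} = 0 q + q = 0 + q = q$)
$- \frac{899664}{z{\left(-301,-748 \right)}} = - \frac{899664}{-301} = \left(-899664\right) \left(- \frac{1}{301}\right) = \frac{899664}{301}$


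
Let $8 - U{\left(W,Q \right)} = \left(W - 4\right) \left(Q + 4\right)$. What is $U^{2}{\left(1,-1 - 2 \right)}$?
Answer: $121$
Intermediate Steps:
$U{\left(W,Q \right)} = 8 - \left(-4 + W\right) \left(4 + Q\right)$ ($U{\left(W,Q \right)} = 8 - \left(W - 4\right) \left(Q + 4\right) = 8 - \left(-4 + W\right) \left(4 + Q\right)$)
$U^{2}{\left(1,-1 - 2 \right)} = \left(24 - 4 + 4 \left(-1 - 2\right) - \left(-1 - 2\right) 1\right)^{2} = \left(24 - 4 + 4 \left(-3\right) - \left(-3\right) 1\right)^{2} = \left(24 - 4 - 12 + 3\right)^{2} = 11^{2} = 121$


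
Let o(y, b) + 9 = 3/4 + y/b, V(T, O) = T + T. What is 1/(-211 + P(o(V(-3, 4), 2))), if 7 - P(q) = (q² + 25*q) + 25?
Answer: -16/1189 ≈ -0.013457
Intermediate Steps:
V(T, O) = 2*T
o(y, b) = -33/4 + y/b (o(y, b) = -9 + (3/4 + y/b) = -9 + (3*(¼) + y/b) = -9 + (¾ + y/b) = -33/4 + y/b)
P(q) = -18 - q² - 25*q (P(q) = 7 - ((q² + 25*q) + 25) = 7 - (25 + q² + 25*q) = 7 + (-25 - q² - 25*q) = -18 - q² - 25*q)
1/(-211 + P(o(V(-3, 4), 2))) = 1/(-211 + (-18 - (-33/4 + (2*(-3))/2)² - 25*(-33/4 + (2*(-3))/2))) = 1/(-211 + (-18 - (-33/4 - 6*½)² - 25*(-33/4 - 6*½))) = 1/(-211 + (-18 - (-33/4 - 3)² - 25*(-33/4 - 3))) = 1/(-211 + (-18 - (-45/4)² - 25*(-45/4))) = 1/(-211 + (-18 - 1*2025/16 + 1125/4)) = 1/(-211 + (-18 - 2025/16 + 1125/4)) = 1/(-211 + 2187/16) = 1/(-1189/16) = -16/1189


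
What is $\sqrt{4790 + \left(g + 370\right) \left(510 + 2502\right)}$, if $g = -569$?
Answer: $i \sqrt{594598} \approx 771.1 i$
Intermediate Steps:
$\sqrt{4790 + \left(g + 370\right) \left(510 + 2502\right)} = \sqrt{4790 + \left(-569 + 370\right) \left(510 + 2502\right)} = \sqrt{4790 - 599388} = \sqrt{-594598} = i \sqrt{594598}$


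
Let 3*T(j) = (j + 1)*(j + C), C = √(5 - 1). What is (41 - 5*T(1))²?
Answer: 961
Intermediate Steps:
C = 2 (C = √4 = 2)
T(j) = (1 + j)*(2 + j)/3 (T(j) = ((j + 1)*(j + 2))/3 = ((1 + j)*(2 + j))/3 = (1 + j)*(2 + j)/3)
(41 - 5*T(1))² = (41 - 5*(⅔ + 1 + (⅓)*1²))² = (41 - 5*(⅔ + 1 + (⅓)*1))² = (41 - 5*(⅔ + 1 + ⅓))² = (41 - 5*2)² = (41 - 10)² = 31² = 961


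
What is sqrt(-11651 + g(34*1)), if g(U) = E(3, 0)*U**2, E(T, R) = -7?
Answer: I*sqrt(19743) ≈ 140.51*I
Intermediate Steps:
g(U) = -7*U**2
sqrt(-11651 + g(34*1)) = sqrt(-11651 - 7*(34*1)**2) = sqrt(-11651 - 7*34**2) = sqrt(-11651 - 7*1156) = sqrt(-11651 - 8092) = sqrt(-19743) = I*sqrt(19743)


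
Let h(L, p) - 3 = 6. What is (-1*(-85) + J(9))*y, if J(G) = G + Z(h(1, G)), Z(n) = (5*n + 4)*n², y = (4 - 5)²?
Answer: 4063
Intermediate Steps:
h(L, p) = 9 (h(L, p) = 3 + 6 = 9)
y = 1 (y = (-1)² = 1)
Z(n) = n²*(4 + 5*n) (Z(n) = (4 + 5*n)*n² = n²*(4 + 5*n))
J(G) = 3969 + G (J(G) = G + 9²*(4 + 5*9) = G + 81*(4 + 45) = G + 81*49 = G + 3969 = 3969 + G)
(-1*(-85) + J(9))*y = (-1*(-85) + (3969 + 9))*1 = (85 + 3978)*1 = 4063*1 = 4063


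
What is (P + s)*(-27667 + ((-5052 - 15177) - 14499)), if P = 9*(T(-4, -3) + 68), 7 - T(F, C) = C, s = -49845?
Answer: 3066277485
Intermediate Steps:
T(F, C) = 7 - C
P = 702 (P = 9*((7 - 1*(-3)) + 68) = 9*((7 + 3) + 68) = 9*(10 + 68) = 9*78 = 702)
(P + s)*(-27667 + ((-5052 - 15177) - 14499)) = (702 - 49845)*(-27667 + ((-5052 - 15177) - 14499)) = -49143*(-27667 + (-20229 - 14499)) = -49143*(-27667 - 34728) = -49143*(-62395) = 3066277485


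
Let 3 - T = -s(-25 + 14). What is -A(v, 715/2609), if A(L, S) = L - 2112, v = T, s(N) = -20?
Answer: 2129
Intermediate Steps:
T = -17 (T = 3 - (-1)*(-20) = 3 - 1*20 = 3 - 20 = -17)
v = -17
A(L, S) = -2112 + L
-A(v, 715/2609) = -(-2112 - 17) = -1*(-2129) = 2129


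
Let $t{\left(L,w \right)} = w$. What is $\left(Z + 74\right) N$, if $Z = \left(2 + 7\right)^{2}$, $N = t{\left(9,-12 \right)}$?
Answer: $-1860$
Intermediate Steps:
$N = -12$
$Z = 81$ ($Z = 9^{2} = 81$)
$\left(Z + 74\right) N = \left(81 + 74\right) \left(-12\right) = 155 \left(-12\right) = -1860$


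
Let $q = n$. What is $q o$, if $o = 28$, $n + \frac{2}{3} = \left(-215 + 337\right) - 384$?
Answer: $- \frac{22064}{3} \approx -7354.7$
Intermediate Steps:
$n = - \frac{788}{3}$ ($n = - \frac{2}{3} + \left(\left(-215 + 337\right) - 384\right) = - \frac{2}{3} + \left(122 - 384\right) = - \frac{2}{3} - 262 = - \frac{788}{3} \approx -262.67$)
$q = - \frac{788}{3} \approx -262.67$
$q o = \left(- \frac{788}{3}\right) 28 = - \frac{22064}{3}$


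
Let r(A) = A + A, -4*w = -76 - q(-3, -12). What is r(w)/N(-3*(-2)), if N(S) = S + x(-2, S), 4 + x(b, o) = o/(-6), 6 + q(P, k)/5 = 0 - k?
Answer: 53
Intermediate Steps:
q(P, k) = -30 - 5*k (q(P, k) = -30 + 5*(0 - k) = -30 + 5*(-k) = -30 - 5*k)
x(b, o) = -4 - o/6 (x(b, o) = -4 + o/(-6) = -4 + o*(-⅙) = -4 - o/6)
w = 53/2 (w = -(-76 - (-30 - 5*(-12)))/4 = -(-76 - (-30 + 60))/4 = -(-76 - 1*30)/4 = -(-76 - 30)/4 = -¼*(-106) = 53/2 ≈ 26.500)
N(S) = -4 + 5*S/6 (N(S) = S + (-4 - S/6) = -4 + 5*S/6)
r(A) = 2*A
r(w)/N(-3*(-2)) = (2*(53/2))/(-4 + 5*(-3*(-2))/6) = 53/(-4 + (⅚)*6) = 53/(-4 + 5) = 53/1 = 53*1 = 53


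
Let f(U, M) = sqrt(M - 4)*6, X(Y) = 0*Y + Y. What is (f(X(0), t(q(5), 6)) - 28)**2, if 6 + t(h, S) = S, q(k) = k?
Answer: 640 - 672*I ≈ 640.0 - 672.0*I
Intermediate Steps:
X(Y) = Y (X(Y) = 0 + Y = Y)
t(h, S) = -6 + S
f(U, M) = 6*sqrt(-4 + M) (f(U, M) = sqrt(-4 + M)*6 = 6*sqrt(-4 + M))
(f(X(0), t(q(5), 6)) - 28)**2 = (6*sqrt(-4 + (-6 + 6)) - 28)**2 = (6*sqrt(-4 + 0) - 28)**2 = (6*sqrt(-4) - 28)**2 = (6*(2*I) - 28)**2 = (12*I - 28)**2 = (-28 + 12*I)**2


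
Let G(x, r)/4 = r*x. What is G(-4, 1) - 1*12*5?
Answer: -76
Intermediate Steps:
G(x, r) = 4*r*x (G(x, r) = 4*(r*x) = 4*r*x)
G(-4, 1) - 1*12*5 = 4*1*(-4) - 1*12*5 = -16 - 12*5 = -16 - 60 = -76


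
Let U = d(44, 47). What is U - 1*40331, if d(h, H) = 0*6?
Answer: -40331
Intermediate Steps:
d(h, H) = 0
U = 0
U - 1*40331 = 0 - 1*40331 = 0 - 40331 = -40331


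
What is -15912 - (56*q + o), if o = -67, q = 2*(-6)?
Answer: -15173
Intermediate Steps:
q = -12
-15912 - (56*q + o) = -15912 - (56*(-12) - 67) = -15912 - (-672 - 67) = -15912 - 1*(-739) = -15912 + 739 = -15173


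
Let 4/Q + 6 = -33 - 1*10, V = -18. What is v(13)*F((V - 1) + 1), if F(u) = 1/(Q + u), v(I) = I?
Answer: -637/886 ≈ -0.71896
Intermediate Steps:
Q = -4/49 (Q = 4/(-6 + (-33 - 1*10)) = 4/(-6 + (-33 - 10)) = 4/(-6 - 43) = 4/(-49) = 4*(-1/49) = -4/49 ≈ -0.081633)
F(u) = 1/(-4/49 + u)
v(13)*F((V - 1) + 1) = 13*(49/(-4 + 49*((-18 - 1) + 1))) = 13*(49/(-4 + 49*(-19 + 1))) = 13*(49/(-4 + 49*(-18))) = 13*(49/(-4 - 882)) = 13*(49/(-886)) = 13*(49*(-1/886)) = 13*(-49/886) = -637/886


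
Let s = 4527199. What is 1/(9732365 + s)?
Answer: 1/14259564 ≈ 7.0128e-8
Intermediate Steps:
1/(9732365 + s) = 1/(9732365 + 4527199) = 1/14259564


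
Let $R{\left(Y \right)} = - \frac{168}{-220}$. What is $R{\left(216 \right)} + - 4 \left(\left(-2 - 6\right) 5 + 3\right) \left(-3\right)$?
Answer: $- \frac{24378}{55} \approx -443.24$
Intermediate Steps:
$R{\left(Y \right)} = \frac{42}{55}$ ($R{\left(Y \right)} = \left(-168\right) \left(- \frac{1}{220}\right) = \frac{42}{55}$)
$R{\left(216 \right)} + - 4 \left(\left(-2 - 6\right) 5 + 3\right) \left(-3\right) = \frac{42}{55} + - 4 \left(\left(-2 - 6\right) 5 + 3\right) \left(-3\right) = \frac{42}{55} + - 4 \left(\left(-8\right) 5 + 3\right) \left(-3\right) = \frac{42}{55} + - 4 \left(-40 + 3\right) \left(-3\right) = \frac{42}{55} + \left(-4\right) \left(-37\right) \left(-3\right) = \frac{42}{55} + 148 \left(-3\right) = \frac{42}{55} - 444 = - \frac{24378}{55}$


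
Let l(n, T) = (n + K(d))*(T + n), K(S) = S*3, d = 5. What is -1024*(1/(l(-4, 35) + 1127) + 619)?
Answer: -232625408/367 ≈ -6.3386e+5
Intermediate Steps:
K(S) = 3*S
l(n, T) = (15 + n)*(T + n) (l(n, T) = (n + 3*5)*(T + n) = (n + 15)*(T + n) = (15 + n)*(T + n))
-1024*(1/(l(-4, 35) + 1127) + 619) = -1024*(1/(((-4)² + 15*35 + 15*(-4) + 35*(-4)) + 1127) + 619) = -1024*(1/((16 + 525 - 60 - 140) + 1127) + 619) = -1024*(1/(341 + 1127) + 619) = -1024*(1/1468 + 619) = -1024*908693/1468 = -232625408/367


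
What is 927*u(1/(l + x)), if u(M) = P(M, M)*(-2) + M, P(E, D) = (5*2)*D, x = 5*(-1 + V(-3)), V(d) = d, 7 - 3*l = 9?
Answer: 52839/62 ≈ 852.24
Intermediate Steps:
l = -⅔ (l = 7/3 - ⅓*9 = 7/3 - 3 = -⅔ ≈ -0.66667)
x = -20 (x = 5*(-1 - 3) = 5*(-4) = -20)
P(E, D) = 10*D
u(M) = -19*M (u(M) = (10*M)*(-2) + M = -20*M + M = -19*M)
927*u(1/(l + x)) = 927*(-19/(-⅔ - 20)) = 927*(-19/(-62/3)) = 927*(-19*(-3/62)) = 927*(57/62) = 52839/62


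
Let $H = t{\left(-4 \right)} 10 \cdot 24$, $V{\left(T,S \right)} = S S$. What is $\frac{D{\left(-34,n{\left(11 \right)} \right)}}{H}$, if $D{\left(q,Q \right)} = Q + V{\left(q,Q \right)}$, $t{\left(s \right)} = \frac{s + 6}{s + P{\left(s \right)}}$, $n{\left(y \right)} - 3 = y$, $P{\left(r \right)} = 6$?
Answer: $\frac{7}{8} \approx 0.875$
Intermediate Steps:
$V{\left(T,S \right)} = S^{2}$
$n{\left(y \right)} = 3 + y$
$t{\left(s \right)} = 1$ ($t{\left(s \right)} = \frac{s + 6}{s + 6} = \frac{6 + s}{6 + s} = 1$)
$H = 240$ ($H = 1 \cdot 10 \cdot 24 = 10 \cdot 24 = 240$)
$D{\left(q,Q \right)} = Q + Q^{2}$
$\frac{D{\left(-34,n{\left(11 \right)} \right)}}{H} = \frac{\left(3 + 11\right) \left(1 + \left(3 + 11\right)\right)}{240} = 14 \left(1 + 14\right) \frac{1}{240} = 14 \cdot 15 \cdot \frac{1}{240} = 210 \cdot \frac{1}{240} = \frac{7}{8}$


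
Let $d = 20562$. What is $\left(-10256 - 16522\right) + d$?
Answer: $-6216$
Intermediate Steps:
$\left(-10256 - 16522\right) + d = \left(-10256 - 16522\right) + 20562 = -26778 + 20562 = -6216$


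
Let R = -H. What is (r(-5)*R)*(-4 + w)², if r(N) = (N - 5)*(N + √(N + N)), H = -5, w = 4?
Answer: 0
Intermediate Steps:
r(N) = (-5 + N)*(N + √2*√N) (r(N) = (-5 + N)*(N + √(2*N)) = (-5 + N)*(N + √2*√N))
R = 5 (R = -1*(-5) = 5)
(r(-5)*R)*(-4 + w)² = (((-5)² - 5*(-5) + √2*(-5)^(3/2) - 5*√2*√(-5))*5)*(-4 + 4)² = ((25 + 25 + √2*(-5*I*√5) - 5*√2*I*√5)*5)*0² = ((25 + 25 - 5*I*√10 - 5*I*√10)*5)*0 = ((50 - 10*I*√10)*5)*0 = (250 - 50*I*√10)*0 = 0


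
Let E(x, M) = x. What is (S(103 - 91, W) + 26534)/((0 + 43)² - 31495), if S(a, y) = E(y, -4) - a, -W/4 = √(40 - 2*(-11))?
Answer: -13261/14823 + 2*√62/14823 ≈ -0.89356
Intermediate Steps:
W = -4*√62 (W = -4*√(40 - 2*(-11)) = -4*√(40 + 22) = -4*√62 ≈ -31.496)
S(a, y) = y - a
(S(103 - 91, W) + 26534)/((0 + 43)² - 31495) = ((-4*√62 - (103 - 91)) + 26534)/((0 + 43)² - 31495) = ((-4*√62 - 1*12) + 26534)/(43² - 31495) = ((-4*√62 - 12) + 26534)/(1849 - 31495) = ((-12 - 4*√62) + 26534)/(-29646) = (26522 - 4*√62)*(-1/29646) = -13261/14823 + 2*√62/14823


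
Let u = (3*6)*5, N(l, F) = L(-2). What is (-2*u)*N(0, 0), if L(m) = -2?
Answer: 360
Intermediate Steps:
N(l, F) = -2
u = 90 (u = 18*5 = 90)
(-2*u)*N(0, 0) = -2*90*(-2) = -180*(-2) = 360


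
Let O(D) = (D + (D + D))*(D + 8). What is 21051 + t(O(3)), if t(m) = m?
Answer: 21150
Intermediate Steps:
O(D) = 3*D*(8 + D) (O(D) = (D + 2*D)*(8 + D) = (3*D)*(8 + D) = 3*D*(8 + D))
21051 + t(O(3)) = 21051 + 3*3*(8 + 3) = 21051 + 3*3*11 = 21051 + 99 = 21150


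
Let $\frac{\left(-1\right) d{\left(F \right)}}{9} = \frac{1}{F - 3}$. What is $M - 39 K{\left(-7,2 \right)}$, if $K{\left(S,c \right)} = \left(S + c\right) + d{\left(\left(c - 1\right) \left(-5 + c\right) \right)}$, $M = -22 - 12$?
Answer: $\frac{205}{2} \approx 102.5$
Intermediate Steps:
$M = -34$ ($M = -22 - 12 = -34$)
$d{\left(F \right)} = - \frac{9}{-3 + F}$ ($d{\left(F \right)} = - \frac{9}{F - 3} = - \frac{9}{-3 + F}$)
$K{\left(S,c \right)} = S + c - \frac{9}{-3 + \left(-1 + c\right) \left(-5 + c\right)}$ ($K{\left(S,c \right)} = \left(S + c\right) - \frac{9}{-3 + \left(c - 1\right) \left(-5 + c\right)} = \left(S + c\right) - \frac{9}{-3 + \left(-1 + c\right) \left(-5 + c\right)} = S + c - \frac{9}{-3 + \left(-1 + c\right) \left(-5 + c\right)}$)
$M - 39 K{\left(-7,2 \right)} = -34 - 39 \left(-7 + 2 - \frac{9}{2 + 2^{2} - 12}\right) = -34 - 39 \left(-7 + 2 - \frac{9}{2 + 4 - 12}\right) = -34 - 39 \left(-7 + 2 - \frac{9}{-6}\right) = -34 - 39 \left(-7 + 2 - - \frac{3}{2}\right) = -34 - 39 \left(-7 + 2 + \frac{3}{2}\right) = -34 - - \frac{273}{2} = -34 + \frac{273}{2} = \frac{205}{2}$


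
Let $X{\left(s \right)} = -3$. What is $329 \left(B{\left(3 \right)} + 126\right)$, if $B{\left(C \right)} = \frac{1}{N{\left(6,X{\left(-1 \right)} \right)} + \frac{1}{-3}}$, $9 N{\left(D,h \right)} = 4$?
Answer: $44415$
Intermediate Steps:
$N{\left(D,h \right)} = \frac{4}{9}$ ($N{\left(D,h \right)} = \frac{1}{9} \cdot 4 = \frac{4}{9}$)
$B{\left(C \right)} = 9$ ($B{\left(C \right)} = \frac{1}{\frac{4}{9} + \frac{1}{-3}} = \frac{1}{\frac{4}{9} - \frac{1}{3}} = \frac{1}{\frac{1}{9}} = 9$)
$329 \left(B{\left(3 \right)} + 126\right) = 329 \left(9 + 126\right) = 329 \cdot 135 = 44415$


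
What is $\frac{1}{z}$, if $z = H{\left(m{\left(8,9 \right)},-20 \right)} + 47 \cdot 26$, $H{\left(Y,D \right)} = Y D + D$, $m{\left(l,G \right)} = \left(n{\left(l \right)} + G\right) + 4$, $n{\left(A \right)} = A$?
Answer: $\frac{1}{782} \approx 0.0012788$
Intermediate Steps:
$m{\left(l,G \right)} = 4 + G + l$ ($m{\left(l,G \right)} = \left(l + G\right) + 4 = \left(G + l\right) + 4 = 4 + G + l$)
$H{\left(Y,D \right)} = D + D Y$ ($H{\left(Y,D \right)} = D Y + D = D + D Y$)
$z = 782$ ($z = - 20 \left(1 + \left(4 + 9 + 8\right)\right) + 47 \cdot 26 = - 20 \left(1 + 21\right) + 1222 = \left(-20\right) 22 + 1222 = -440 + 1222 = 782$)
$\frac{1}{z} = \frac{1}{782}$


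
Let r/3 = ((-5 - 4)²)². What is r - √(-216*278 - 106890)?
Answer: 19683 - I*√166938 ≈ 19683.0 - 408.58*I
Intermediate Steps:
r = 19683 (r = 3*((-5 - 4)²)² = 3*((-9)²)² = 3*81² = 3*6561 = 19683)
r - √(-216*278 - 106890) = 19683 - √(-216*278 - 106890) = 19683 - √(-60048 - 106890) = 19683 - √(-166938) = 19683 - I*√166938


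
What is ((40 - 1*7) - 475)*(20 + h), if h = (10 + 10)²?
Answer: -185640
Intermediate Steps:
h = 400 (h = 20² = 400)
((40 - 1*7) - 475)*(20 + h) = ((40 - 1*7) - 475)*(20 + 400) = ((40 - 7) - 475)*420 = (33 - 475)*420 = -442*420 = -185640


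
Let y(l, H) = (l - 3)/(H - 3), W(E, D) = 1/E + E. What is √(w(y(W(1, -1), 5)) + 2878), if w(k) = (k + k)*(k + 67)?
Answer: √11246/2 ≈ 53.024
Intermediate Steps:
W(E, D) = E + 1/E
y(l, H) = (-3 + l)/(-3 + H)
w(k) = 2*k*(67 + k) (w(k) = (2*k)*(67 + k) = 2*k*(67 + k))
√(w(y(W(1, -1), 5)) + 2878) = √(2*((-3 + (1 + 1/1))/(-3 + 5))*(67 + (-3 + (1 + 1/1))/(-3 + 5)) + 2878) = √(2*((-3 + (1 + 1))/2)*(67 + (-3 + (1 + 1))/2) + 2878) = √(2*((-3 + 2)/2)*(67 + (-3 + 2)/2) + 2878) = √(2*((½)*(-1))*(67 + (½)*(-1)) + 2878) = √(2*(-½)*(67 - ½) + 2878) = √(2*(-½)*(133/2) + 2878) = √(-133/2 + 2878) = √(5623/2) = √11246/2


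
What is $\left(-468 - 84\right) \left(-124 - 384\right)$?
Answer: $280416$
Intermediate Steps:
$\left(-468 - 84\right) \left(-124 - 384\right) = \left(-552\right) \left(-508\right) = 280416$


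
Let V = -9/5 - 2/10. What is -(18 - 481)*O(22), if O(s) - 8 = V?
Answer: 2778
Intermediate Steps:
V = -2 (V = -9*⅕ - 2*⅒ = -9/5 - ⅕ = -2)
O(s) = 6 (O(s) = 8 - 2 = 6)
-(18 - 481)*O(22) = -(18 - 481)*6 = -(-463)*6 = -1*(-2778) = 2778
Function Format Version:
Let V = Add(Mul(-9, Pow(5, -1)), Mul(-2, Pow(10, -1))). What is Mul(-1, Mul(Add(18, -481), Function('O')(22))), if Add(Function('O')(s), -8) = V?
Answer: 2778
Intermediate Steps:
V = -2 (V = Add(Mul(-9, Rational(1, 5)), Mul(-2, Rational(1, 10))) = Add(Rational(-9, 5), Rational(-1, 5)) = -2)
Function('O')(s) = 6 (Function('O')(s) = Add(8, -2) = 6)
Mul(-1, Mul(Add(18, -481), Function('O')(22))) = Mul(-1, Mul(Add(18, -481), 6)) = Mul(-1, Mul(-463, 6)) = Mul(-1, -2778) = 2778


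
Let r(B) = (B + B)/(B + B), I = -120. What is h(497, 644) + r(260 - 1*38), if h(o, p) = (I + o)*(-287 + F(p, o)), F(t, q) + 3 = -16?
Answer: -115361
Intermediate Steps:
F(t, q) = -19 (F(t, q) = -3 - 16 = -19)
h(o, p) = 36720 - 306*o (h(o, p) = (-120 + o)*(-287 - 19) = (-120 + o)*(-306) = 36720 - 306*o)
r(B) = 1 (r(B) = (2*B)/((2*B)) = (2*B)*(1/(2*B)) = 1)
h(497, 644) + r(260 - 1*38) = (36720 - 306*497) + 1 = (36720 - 152082) + 1 = -115362 + 1 = -115361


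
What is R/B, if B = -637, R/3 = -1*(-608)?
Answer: -1824/637 ≈ -2.8634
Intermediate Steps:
R = 1824 (R = 3*(-1*(-608)) = 3*608 = 1824)
R/B = 1824/(-637) = 1824*(-1/637) = -1824/637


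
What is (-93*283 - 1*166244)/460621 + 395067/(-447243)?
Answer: -12766600496/9809977043 ≈ -1.3014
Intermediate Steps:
(-93*283 - 1*166244)/460621 + 395067/(-447243) = (-26319 - 166244)*(1/460621) + 395067*(-1/447243) = -192563*1/460621 - 131689/149081 = -27509/65803 - 131689/149081 = -12766600496/9809977043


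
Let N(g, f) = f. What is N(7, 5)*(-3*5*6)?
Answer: -450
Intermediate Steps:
N(7, 5)*(-3*5*6) = 5*(-3*5*6) = 5*(-15*6) = 5*(-90) = -450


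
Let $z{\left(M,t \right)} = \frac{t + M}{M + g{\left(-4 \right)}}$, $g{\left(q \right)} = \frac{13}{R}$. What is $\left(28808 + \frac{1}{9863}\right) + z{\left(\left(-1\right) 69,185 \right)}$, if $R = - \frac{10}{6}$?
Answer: $\frac{27275367145}{946848} \approx 28807.0$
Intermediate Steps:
$R = - \frac{5}{3}$ ($R = \left(-10\right) \frac{1}{6} = - \frac{5}{3} \approx -1.6667$)
$g{\left(q \right)} = - \frac{39}{5}$ ($g{\left(q \right)} = \frac{13}{- \frac{5}{3}} = 13 \left(- \frac{3}{5}\right) = - \frac{39}{5}$)
$z{\left(M,t \right)} = \frac{M + t}{- \frac{39}{5} + M}$ ($z{\left(M,t \right)} = \frac{t + M}{M - \frac{39}{5}} = \frac{M + t}{- \frac{39}{5} + M}$)
$\left(28808 + \frac{1}{9863}\right) + z{\left(\left(-1\right) 69,185 \right)} = \left(28808 + \frac{1}{9863}\right) + \frac{5 \left(\left(-1\right) 69 + 185\right)}{-39 + 5 \left(\left(-1\right) 69\right)} = \left(28808 + \frac{1}{9863}\right) + \frac{5 \left(-69 + 185\right)}{-39 + 5 \left(-69\right)} = \frac{284133305}{9863} + 5 \frac{1}{-39 - 345} \cdot 116 = \frac{284133305}{9863} + 5 \frac{1}{-384} \cdot 116 = \frac{284133305}{9863} + 5 \left(- \frac{1}{384}\right) 116 = \frac{284133305}{9863} - \frac{145}{96} = \frac{27275367145}{946848}$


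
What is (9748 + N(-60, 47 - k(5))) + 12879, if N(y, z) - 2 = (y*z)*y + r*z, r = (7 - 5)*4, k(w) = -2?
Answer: 199421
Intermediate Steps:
r = 8 (r = 2*4 = 8)
N(y, z) = 2 + 8*z + z*y**2 (N(y, z) = 2 + ((y*z)*y + 8*z) = 2 + (z*y**2 + 8*z) = 2 + (8*z + z*y**2) = 2 + 8*z + z*y**2)
(9748 + N(-60, 47 - k(5))) + 12879 = (9748 + (2 + 8*(47 - 1*(-2)) + (47 - 1*(-2))*(-60)**2)) + 12879 = (9748 + (2 + 8*(47 + 2) + (47 + 2)*3600)) + 12879 = (9748 + (2 + 8*49 + 49*3600)) + 12879 = (9748 + (2 + 392 + 176400)) + 12879 = (9748 + 176794) + 12879 = 186542 + 12879 = 199421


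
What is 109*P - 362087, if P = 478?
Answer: -309985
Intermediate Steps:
109*P - 362087 = 109*478 - 362087 = 52102 - 362087 = -309985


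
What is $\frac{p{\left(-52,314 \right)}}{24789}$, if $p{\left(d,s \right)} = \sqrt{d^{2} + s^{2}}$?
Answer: $\frac{10 \sqrt{1013}}{24789} \approx 0.012839$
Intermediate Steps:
$\frac{p{\left(-52,314 \right)}}{24789} = \frac{\sqrt{\left(-52\right)^{2} + 314^{2}}}{24789} = \sqrt{2704 + 98596} \cdot \frac{1}{24789} = \sqrt{101300} \cdot \frac{1}{24789} = 10 \sqrt{1013} \cdot \frac{1}{24789} = \frac{10 \sqrt{1013}}{24789}$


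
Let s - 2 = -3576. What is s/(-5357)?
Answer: 3574/5357 ≈ 0.66716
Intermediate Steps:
s = -3574 (s = 2 - 3576 = -3574)
s/(-5357) = -3574/(-5357) = -3574*(-1/5357) = 3574/5357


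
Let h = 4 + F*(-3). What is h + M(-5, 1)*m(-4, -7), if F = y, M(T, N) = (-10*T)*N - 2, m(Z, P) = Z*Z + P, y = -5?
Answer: 451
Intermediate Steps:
m(Z, P) = P + Z² (m(Z, P) = Z² + P = P + Z²)
M(T, N) = -2 - 10*N*T (M(T, N) = -10*N*T - 2 = -2 - 10*N*T)
F = -5
h = 19 (h = 4 - 5*(-3) = 4 + 15 = 19)
h + M(-5, 1)*m(-4, -7) = 19 + (-2 - 10*1*(-5))*(-7 + (-4)²) = 19 + (-2 + 50)*(-7 + 16) = 19 + 48*9 = 19 + 432 = 451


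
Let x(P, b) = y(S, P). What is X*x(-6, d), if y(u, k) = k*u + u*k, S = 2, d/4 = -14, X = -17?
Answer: 408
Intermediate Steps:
d = -56 (d = 4*(-14) = -56)
y(u, k) = 2*k*u (y(u, k) = k*u + k*u = 2*k*u)
x(P, b) = 4*P (x(P, b) = 2*P*2 = 4*P)
X*x(-6, d) = -68*(-6) = -17*(-24) = 408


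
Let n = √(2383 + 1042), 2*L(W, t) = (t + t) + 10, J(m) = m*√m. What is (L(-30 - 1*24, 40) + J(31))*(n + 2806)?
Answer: (45 + 31*√31)*(2806 + 5*√137) ≈ 6.2332e+5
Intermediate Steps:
J(m) = m^(3/2)
L(W, t) = 5 + t (L(W, t) = ((t + t) + 10)/2 = (2*t + 10)/2 = (10 + 2*t)/2 = 5 + t)
n = 5*√137 (n = √3425 = 5*√137 ≈ 58.523)
(L(-30 - 1*24, 40) + J(31))*(n + 2806) = ((5 + 40) + 31^(3/2))*(5*√137 + 2806) = (45 + 31*√31)*(2806 + 5*√137)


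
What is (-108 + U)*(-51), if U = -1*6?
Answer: 5814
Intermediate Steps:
U = -6
(-108 + U)*(-51) = (-108 - 6)*(-51) = -114*(-51) = 5814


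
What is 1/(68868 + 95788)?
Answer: 1/164656 ≈ 6.0733e-6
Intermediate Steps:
1/(68868 + 95788) = 1/164656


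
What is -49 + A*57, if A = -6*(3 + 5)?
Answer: -2785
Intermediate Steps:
A = -48 (A = -6*8 = -48)
-49 + A*57 = -49 - 48*57 = -49 - 2736 = -2785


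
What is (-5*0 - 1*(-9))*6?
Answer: 54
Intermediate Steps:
(-5*0 - 1*(-9))*6 = (0 + 9)*6 = 9*6 = 54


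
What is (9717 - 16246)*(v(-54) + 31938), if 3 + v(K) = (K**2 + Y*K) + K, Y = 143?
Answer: -176772675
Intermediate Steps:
v(K) = -3 + K**2 + 144*K (v(K) = -3 + ((K**2 + 143*K) + K) = -3 + (K**2 + 144*K) = -3 + K**2 + 144*K)
(9717 - 16246)*(v(-54) + 31938) = (9717 - 16246)*((-3 + (-54)**2 + 144*(-54)) + 31938) = -6529*((-3 + 2916 - 7776) + 31938) = -6529*(-4863 + 31938) = -6529*27075 = -176772675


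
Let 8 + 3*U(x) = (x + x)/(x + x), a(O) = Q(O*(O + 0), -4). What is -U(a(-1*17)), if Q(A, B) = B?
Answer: 7/3 ≈ 2.3333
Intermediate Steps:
a(O) = -4
U(x) = -7/3 (U(x) = -8/3 + ((x + x)/(x + x))/3 = -8/3 + ((2*x)/((2*x)))/3 = -8/3 + ((2*x)*(1/(2*x)))/3 = -8/3 + (1/3)*1 = -8/3 + 1/3 = -7/3)
-U(a(-1*17)) = -1*(-7/3) = 7/3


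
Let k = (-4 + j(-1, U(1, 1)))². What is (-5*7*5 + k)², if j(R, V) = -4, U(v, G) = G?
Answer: 12321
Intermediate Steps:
k = 64 (k = (-4 - 4)² = (-8)² = 64)
(-5*7*5 + k)² = (-5*7*5 + 64)² = (-35*5 + 64)² = (-175 + 64)² = (-111)² = 12321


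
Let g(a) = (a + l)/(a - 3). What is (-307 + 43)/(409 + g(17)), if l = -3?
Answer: -132/205 ≈ -0.64390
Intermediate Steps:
g(a) = 1 (g(a) = (a - 3)/(a - 3) = (-3 + a)/(-3 + a) = 1)
(-307 + 43)/(409 + g(17)) = (-307 + 43)/(409 + 1) = -264/410 = -264*1/410 = -132/205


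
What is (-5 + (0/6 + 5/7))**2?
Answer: 900/49 ≈ 18.367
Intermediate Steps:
(-5 + (0/6 + 5/7))**2 = (-5 + (0*(1/6) + 5*(1/7)))**2 = (-5 + (0 + 5/7))**2 = (-5 + 5/7)**2 = (-30/7)**2 = 900/49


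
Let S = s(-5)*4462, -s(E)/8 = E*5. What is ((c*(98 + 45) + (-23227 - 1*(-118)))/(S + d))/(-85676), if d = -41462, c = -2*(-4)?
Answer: 21965/72904964088 ≈ 3.0128e-7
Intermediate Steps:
c = 8
s(E) = -40*E (s(E) = -8*E*5 = -40*E)
S = 892400 (S = -40*(-5)*4462 = 200*4462 = 892400)
((c*(98 + 45) + (-23227 - 1*(-118)))/(S + d))/(-85676) = ((8*(98 + 45) + (-23227 - 1*(-118)))/(892400 - 41462))/(-85676) = ((8*143 + (-23227 + 118))/850938)*(-1/85676) = ((1144 - 23109)*(1/850938))*(-1/85676) = -21965*1/850938*(-1/85676) = -21965/850938*(-1/85676) = 21965/72904964088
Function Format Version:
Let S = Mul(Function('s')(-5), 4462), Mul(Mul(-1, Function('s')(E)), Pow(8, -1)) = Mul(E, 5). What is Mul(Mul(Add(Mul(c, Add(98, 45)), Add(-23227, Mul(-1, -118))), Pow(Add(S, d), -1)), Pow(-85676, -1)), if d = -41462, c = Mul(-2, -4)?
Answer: Rational(21965, 72904964088) ≈ 3.0128e-7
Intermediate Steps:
c = 8
Function('s')(E) = Mul(-40, E) (Function('s')(E) = Mul(-8, Mul(E, 5)) = Mul(-8, Mul(5, E)) = Mul(-40, E))
S = 892400 (S = Mul(Mul(-40, -5), 4462) = Mul(200, 4462) = 892400)
Mul(Mul(Add(Mul(c, Add(98, 45)), Add(-23227, Mul(-1, -118))), Pow(Add(S, d), -1)), Pow(-85676, -1)) = Mul(Mul(Add(Mul(8, Add(98, 45)), Add(-23227, Mul(-1, -118))), Pow(Add(892400, -41462), -1)), Pow(-85676, -1)) = Mul(Mul(Add(Mul(8, 143), Add(-23227, 118)), Pow(850938, -1)), Rational(-1, 85676)) = Mul(Mul(Add(1144, -23109), Rational(1, 850938)), Rational(-1, 85676)) = Mul(Mul(-21965, Rational(1, 850938)), Rational(-1, 85676)) = Mul(Rational(-21965, 850938), Rational(-1, 85676)) = Rational(21965, 72904964088)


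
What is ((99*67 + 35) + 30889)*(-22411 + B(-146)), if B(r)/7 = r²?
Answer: 4762265157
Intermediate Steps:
B(r) = 7*r²
((99*67 + 35) + 30889)*(-22411 + B(-146)) = ((99*67 + 35) + 30889)*(-22411 + 7*(-146)²) = ((6633 + 35) + 30889)*(-22411 + 7*21316) = (6668 + 30889)*(-22411 + 149212) = 37557*126801 = 4762265157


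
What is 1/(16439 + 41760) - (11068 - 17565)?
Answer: 378118904/58199 ≈ 6497.0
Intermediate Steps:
1/(16439 + 41760) - (11068 - 17565) = 1/58199 - 1*(-6497) = 1/58199 + 6497 = 378118904/58199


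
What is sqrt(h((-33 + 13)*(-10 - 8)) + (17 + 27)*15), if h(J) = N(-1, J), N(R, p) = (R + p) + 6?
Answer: 5*sqrt(41) ≈ 32.016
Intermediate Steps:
N(R, p) = 6 + R + p
h(J) = 5 + J (h(J) = 6 - 1 + J = 5 + J)
sqrt(h((-33 + 13)*(-10 - 8)) + (17 + 27)*15) = sqrt((5 + (-33 + 13)*(-10 - 8)) + (17 + 27)*15) = sqrt((5 - 20*(-18)) + 44*15) = sqrt((5 + 360) + 660) = sqrt(365 + 660) = sqrt(1025) = 5*sqrt(41)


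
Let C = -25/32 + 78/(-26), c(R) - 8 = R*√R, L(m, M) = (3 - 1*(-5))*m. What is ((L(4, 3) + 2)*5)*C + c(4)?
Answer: -10029/16 ≈ -626.81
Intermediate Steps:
L(m, M) = 8*m (L(m, M) = (3 + 5)*m = 8*m)
c(R) = 8 + R^(3/2) (c(R) = 8 + R*√R = 8 + R^(3/2))
C = -121/32 (C = -25*1/32 + 78*(-1/26) = -25/32 - 3 = -121/32 ≈ -3.7813)
((L(4, 3) + 2)*5)*C + c(4) = ((8*4 + 2)*5)*(-121/32) + (8 + 4^(3/2)) = ((32 + 2)*5)*(-121/32) + (8 + 8) = (34*5)*(-121/32) + 16 = 170*(-121/32) + 16 = -10285/16 + 16 = -10029/16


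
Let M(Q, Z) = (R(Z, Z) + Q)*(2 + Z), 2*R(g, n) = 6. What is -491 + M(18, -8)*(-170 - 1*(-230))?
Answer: -8051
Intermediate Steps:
R(g, n) = 3 (R(g, n) = (½)*6 = 3)
M(Q, Z) = (2 + Z)*(3 + Q) (M(Q, Z) = (3 + Q)*(2 + Z) = (2 + Z)*(3 + Q))
-491 + M(18, -8)*(-170 - 1*(-230)) = -491 + (6 + 2*18 + 3*(-8) + 18*(-8))*(-170 - 1*(-230)) = -491 + (6 + 36 - 24 - 144)*(-170 + 230) = -491 - 126*60 = -491 - 7560 = -8051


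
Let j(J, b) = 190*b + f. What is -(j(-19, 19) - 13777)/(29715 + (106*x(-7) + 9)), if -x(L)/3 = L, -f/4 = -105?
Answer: 1083/3550 ≈ 0.30507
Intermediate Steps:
f = 420 (f = -4*(-105) = 420)
x(L) = -3*L
j(J, b) = 420 + 190*b (j(J, b) = 190*b + 420 = 420 + 190*b)
-(j(-19, 19) - 13777)/(29715 + (106*x(-7) + 9)) = -((420 + 190*19) - 13777)/(29715 + (106*(-3*(-7)) + 9)) = -((420 + 3610) - 13777)/(29715 + (106*21 + 9)) = -(4030 - 13777)/(29715 + (2226 + 9)) = -(-9747)/(29715 + 2235) = -(-9747)/31950 = -1*(-1083/3550) = 1083/3550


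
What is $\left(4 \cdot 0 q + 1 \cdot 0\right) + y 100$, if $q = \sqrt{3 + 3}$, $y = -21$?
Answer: $-2100$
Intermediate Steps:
$q = \sqrt{6} \approx 2.4495$
$\left(4 \cdot 0 q + 1 \cdot 0\right) + y 100 = \left(4 \cdot 0 \sqrt{6} + 1 \cdot 0\right) - 2100 = \left(0 \sqrt{6} + 0\right) - 2100 = \left(0 + 0\right) - 2100 = 0 - 2100 = -2100$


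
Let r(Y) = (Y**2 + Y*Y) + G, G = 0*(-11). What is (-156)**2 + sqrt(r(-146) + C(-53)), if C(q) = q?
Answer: 24336 + 3*sqrt(4731) ≈ 24542.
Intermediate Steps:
G = 0
r(Y) = 2*Y**2 (r(Y) = (Y**2 + Y*Y) + 0 = (Y**2 + Y**2) + 0 = 2*Y**2 + 0 = 2*Y**2)
(-156)**2 + sqrt(r(-146) + C(-53)) = (-156)**2 + sqrt(2*(-146)**2 - 53) = 24336 + sqrt(2*21316 - 53) = 24336 + sqrt(42632 - 53) = 24336 + sqrt(42579) = 24336 + 3*sqrt(4731)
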